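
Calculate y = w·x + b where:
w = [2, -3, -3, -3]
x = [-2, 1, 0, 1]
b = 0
y = -10

y = (2)(-2) + (-3)(1) + (-3)(0) + (-3)(1) + 0 = -10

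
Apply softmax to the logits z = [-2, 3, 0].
p = [0.0064, 0.9465, 0.0471]

exp(z) = [0.1353, 20.09, 1]
Sum = 21.22
p = [0.0064, 0.9465, 0.0471]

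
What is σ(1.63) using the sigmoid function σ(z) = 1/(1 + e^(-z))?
0.8362

sigmoid(1.63) = 1/(1 + e^(-1.63)) = 1/(1 + 0.1959) = 0.8362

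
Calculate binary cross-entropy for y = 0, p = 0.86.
L = 1.966

L = -0·log(0.86) - 1·log(0.14) = -log(0.14) = 1.966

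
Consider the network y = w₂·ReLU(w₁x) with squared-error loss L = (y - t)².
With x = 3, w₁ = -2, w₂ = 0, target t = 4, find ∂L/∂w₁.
∂L/∂w₁ = 0

Forward pass:
z = w₁x = -2×3 = -6
h = ReLU(-6) = 0
y = w₂h = 0×0 = 0

Backward pass:
∂L/∂y = 2(y - t) = 2(0 - 4) = -8
∂y/∂h = w₂ = 0
∂h/∂z = 0 (ReLU derivative)
∂z/∂w₁ = x = 3

∂L/∂w₁ = -8 × 0 × 0 × 3 = 0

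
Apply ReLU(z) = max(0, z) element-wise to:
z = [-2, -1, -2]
h = [0, 0, 0]

ReLU applied element-wise: max(0,-2)=0, max(0,-1)=0, max(0,-2)=0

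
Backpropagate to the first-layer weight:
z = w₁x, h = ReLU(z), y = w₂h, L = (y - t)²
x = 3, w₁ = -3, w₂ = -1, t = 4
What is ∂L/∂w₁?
∂L/∂w₁ = 0

Forward pass:
z = w₁x = -3×3 = -9
h = ReLU(-9) = 0
y = w₂h = -1×0 = 0

Backward pass:
∂L/∂y = 2(y - t) = 2(0 - 4) = -8
∂y/∂h = w₂ = -1
∂h/∂z = 0 (ReLU derivative)
∂z/∂w₁ = x = 3

∂L/∂w₁ = -8 × -1 × 0 × 3 = 0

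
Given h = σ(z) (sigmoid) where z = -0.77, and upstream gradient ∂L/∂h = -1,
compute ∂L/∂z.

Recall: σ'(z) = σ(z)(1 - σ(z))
∂L/∂z = -0.2163

σ(-0.77) = 0.3165
σ'(-0.77) = σ(-0.77)(1 - σ(-0.77)) = 0.3165 × 0.6835 = 0.2163
∂L/∂z = ∂L/∂h · σ'(z) = -1 × 0.2163 = -0.2163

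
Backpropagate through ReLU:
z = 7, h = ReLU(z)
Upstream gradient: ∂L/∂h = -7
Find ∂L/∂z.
∂L/∂z = -7

h = ReLU(7) = 7
Since z > 0: ∂h/∂z = 1
∂L/∂z = ∂L/∂h · ∂h/∂z = -7 × 1 = -7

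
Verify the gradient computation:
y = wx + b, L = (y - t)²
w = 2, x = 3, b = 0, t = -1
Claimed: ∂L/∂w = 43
Incorrect

y = (2)(3) + 0 = 6
∂L/∂y = 2(y - t) = 2(6 - -1) = 14
∂y/∂w = x = 3
∂L/∂w = 14 × 3 = 42

Claimed value: 43
Incorrect: The correct gradient is 42.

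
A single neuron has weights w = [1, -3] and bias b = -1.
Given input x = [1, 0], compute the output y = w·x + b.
y = 0

y = (1)(1) + (-3)(0) + -1 = 0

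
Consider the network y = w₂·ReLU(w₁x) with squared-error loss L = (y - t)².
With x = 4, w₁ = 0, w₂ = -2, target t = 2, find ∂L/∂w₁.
∂L/∂w₁ = 0

Forward pass:
z = w₁x = 0×4 = 0
h = ReLU(0) = 0
y = w₂h = -2×0 = 0

Backward pass:
∂L/∂y = 2(y - t) = 2(0 - 2) = -4
∂y/∂h = w₂ = -2
∂h/∂z = 0 (ReLU derivative)
∂z/∂w₁ = x = 4

∂L/∂w₁ = -4 × -2 × 0 × 4 = 0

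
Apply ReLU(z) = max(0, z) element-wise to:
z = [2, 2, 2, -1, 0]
h = [2, 2, 2, 0, 0]

ReLU applied element-wise: max(0,2)=2, max(0,2)=2, max(0,2)=2, max(0,-1)=0, max(0,0)=0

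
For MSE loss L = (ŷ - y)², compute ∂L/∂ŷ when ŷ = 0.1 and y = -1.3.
∂L/∂ŷ = 2.8

∂L/∂ŷ = 2(ŷ - y) = 2(0.1 - -1.3) = 2(1.4) = 2.8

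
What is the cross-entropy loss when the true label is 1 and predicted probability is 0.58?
L = 0.5447

L = -1·log(0.58) - 0·log(0.42) = -log(0.58) = 0.5447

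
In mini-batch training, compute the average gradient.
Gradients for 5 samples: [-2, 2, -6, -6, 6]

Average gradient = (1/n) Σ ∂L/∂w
Average gradient = -1.2

Average = (1/5)(-2 + 2 + -6 + -6 + 6) = -6/5 = -1.2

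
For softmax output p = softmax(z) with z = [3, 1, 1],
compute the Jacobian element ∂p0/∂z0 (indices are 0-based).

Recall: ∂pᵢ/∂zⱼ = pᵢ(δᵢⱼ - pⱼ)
∂p0/∂z0 = 0.1676

p = softmax(z) = [0.787, 0.1065, 0.1065]
p0 = 0.787

∂p0/∂z0 = p0(1 - p0) = 0.787 × (1 - 0.787) = 0.1676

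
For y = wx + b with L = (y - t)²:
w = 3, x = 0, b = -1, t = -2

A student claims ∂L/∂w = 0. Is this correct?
Correct

y = (3)(0) + -1 = -1
∂L/∂y = 2(y - t) = 2(-1 - -2) = 2
∂y/∂w = x = 0
∂L/∂w = 2 × 0 = 0

Claimed value: 0
Correct: The correct gradient is 0.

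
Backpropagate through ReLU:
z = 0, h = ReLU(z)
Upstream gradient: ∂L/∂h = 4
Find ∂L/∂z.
∂L/∂z = 0

h = ReLU(0) = 0
At z = 0: ∂h/∂z = 0 (by convention)
∂L/∂z = ∂L/∂h · ∂h/∂z = 4 × 0 = 0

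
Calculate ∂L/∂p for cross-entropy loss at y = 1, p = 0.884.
∂L/∂p = -1.131

∂L/∂p = -y/p + (1-y)/(1-p) = -1/0.884 + 0 = -1.131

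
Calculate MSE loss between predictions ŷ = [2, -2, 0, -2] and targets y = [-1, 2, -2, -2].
MSE = 7.25

MSE = (1/4)((2--1)² + (-2-2)² + (0--2)² + (-2--2)²) = (1/4)(9 + 16 + 4 + 0) = 7.25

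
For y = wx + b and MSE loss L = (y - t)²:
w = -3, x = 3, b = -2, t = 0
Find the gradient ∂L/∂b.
∂L/∂b = -22

y = wx + b = (-3)(3) + -2 = -11
∂L/∂y = 2(y - t) = 2(-11 - 0) = -22
∂y/∂b = 1
∂L/∂b = ∂L/∂y · ∂y/∂b = -22 × 1 = -22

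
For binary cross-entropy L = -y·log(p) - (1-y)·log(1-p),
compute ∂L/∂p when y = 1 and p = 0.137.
∂L/∂p = -7.299

∂L/∂p = -y/p + (1-y)/(1-p) = -1/0.137 + 0 = -7.299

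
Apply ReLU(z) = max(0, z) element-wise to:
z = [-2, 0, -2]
h = [0, 0, 0]

ReLU applied element-wise: max(0,-2)=0, max(0,0)=0, max(0,-2)=0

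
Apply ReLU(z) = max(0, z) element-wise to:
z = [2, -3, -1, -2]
h = [2, 0, 0, 0]

ReLU applied element-wise: max(0,2)=2, max(0,-3)=0, max(0,-1)=0, max(0,-2)=0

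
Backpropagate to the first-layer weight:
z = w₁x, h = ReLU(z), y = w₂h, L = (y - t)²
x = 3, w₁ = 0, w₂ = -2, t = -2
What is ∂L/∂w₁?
∂L/∂w₁ = 0

Forward pass:
z = w₁x = 0×3 = 0
h = ReLU(0) = 0
y = w₂h = -2×0 = 0

Backward pass:
∂L/∂y = 2(y - t) = 2(0 - -2) = 4
∂y/∂h = w₂ = -2
∂h/∂z = 0 (ReLU derivative)
∂z/∂w₁ = x = 3

∂L/∂w₁ = 4 × -2 × 0 × 3 = 0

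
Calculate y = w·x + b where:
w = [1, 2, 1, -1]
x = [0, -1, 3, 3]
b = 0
y = -2

y = (1)(0) + (2)(-1) + (1)(3) + (-1)(3) + 0 = -2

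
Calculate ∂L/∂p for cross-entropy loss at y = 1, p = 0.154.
∂L/∂p = -6.494

∂L/∂p = -y/p + (1-y)/(1-p) = -1/0.154 + 0 = -6.494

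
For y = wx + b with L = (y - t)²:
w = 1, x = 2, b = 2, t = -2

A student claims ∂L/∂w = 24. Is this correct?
Correct

y = (1)(2) + 2 = 4
∂L/∂y = 2(y - t) = 2(4 - -2) = 12
∂y/∂w = x = 2
∂L/∂w = 12 × 2 = 24

Claimed value: 24
Correct: The correct gradient is 24.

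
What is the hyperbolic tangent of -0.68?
-0.5915

tanh(-0.68) = (e^(-0.68) - e^(0.68))/(e^(-0.68) + e^(0.68)) = -0.5915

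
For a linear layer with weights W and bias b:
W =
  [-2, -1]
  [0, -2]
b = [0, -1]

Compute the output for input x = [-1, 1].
y = [1, -3]

Wx = [-2×-1 + -1×1, 0×-1 + -2×1]
   = [1, -2]
y = Wx + b = [1 + 0, -2 + -1] = [1, -3]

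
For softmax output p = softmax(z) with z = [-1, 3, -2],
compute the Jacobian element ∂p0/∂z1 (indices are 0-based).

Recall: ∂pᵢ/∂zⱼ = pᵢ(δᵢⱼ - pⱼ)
∂p0/∂z1 = -0.01743

p = softmax(z) = [0.01787, 0.9756, 0.006573]
p0 = 0.01787, p1 = 0.9756

∂p0/∂z1 = -p0 × p1 = -0.01787 × 0.9756 = -0.01743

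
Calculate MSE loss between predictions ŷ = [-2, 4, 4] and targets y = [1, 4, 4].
MSE = 3

MSE = (1/3)((-2-1)² + (4-4)² + (4-4)²) = (1/3)(9 + 0 + 0) = 3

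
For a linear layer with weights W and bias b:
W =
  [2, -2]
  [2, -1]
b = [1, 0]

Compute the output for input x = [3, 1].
y = [5, 5]

Wx = [2×3 + -2×1, 2×3 + -1×1]
   = [4, 5]
y = Wx + b = [4 + 1, 5 + 0] = [5, 5]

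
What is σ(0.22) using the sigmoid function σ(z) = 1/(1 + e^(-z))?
0.5548

sigmoid(0.22) = 1/(1 + e^(-0.22)) = 1/(1 + 0.8025) = 0.5548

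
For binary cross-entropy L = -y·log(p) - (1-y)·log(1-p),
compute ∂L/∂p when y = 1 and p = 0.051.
∂L/∂p = -19.61

∂L/∂p = -y/p + (1-y)/(1-p) = -1/0.051 + 0 = -19.61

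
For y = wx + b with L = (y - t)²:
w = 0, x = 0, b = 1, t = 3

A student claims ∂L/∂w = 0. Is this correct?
Correct

y = (0)(0) + 1 = 1
∂L/∂y = 2(y - t) = 2(1 - 3) = -4
∂y/∂w = x = 0
∂L/∂w = -4 × 0 = 0

Claimed value: 0
Correct: The correct gradient is 0.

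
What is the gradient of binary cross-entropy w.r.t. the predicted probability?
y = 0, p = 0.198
∂L/∂p = 1.247

∂L/∂p = -y/p + (1-y)/(1-p) = 0 + 1/0.802 = 1.247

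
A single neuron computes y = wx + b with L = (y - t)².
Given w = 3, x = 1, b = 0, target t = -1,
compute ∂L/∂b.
∂L/∂b = 8

y = wx + b = (3)(1) + 0 = 3
∂L/∂y = 2(y - t) = 2(3 - -1) = 8
∂y/∂b = 1
∂L/∂b = ∂L/∂y · ∂y/∂b = 8 × 1 = 8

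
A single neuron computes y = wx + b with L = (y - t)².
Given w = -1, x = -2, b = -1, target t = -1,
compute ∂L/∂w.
∂L/∂w = -8

y = wx + b = (-1)(-2) + -1 = 1
∂L/∂y = 2(y - t) = 2(1 - -1) = 4
∂y/∂w = x = -2
∂L/∂w = ∂L/∂y · ∂y/∂w = 4 × -2 = -8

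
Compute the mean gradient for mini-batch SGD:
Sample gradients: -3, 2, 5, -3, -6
Average gradient = -1

Average = (1/5)(-3 + 2 + 5 + -3 + -6) = -5/5 = -1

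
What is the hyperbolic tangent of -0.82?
-0.6751

tanh(-0.82) = (e^(-0.82) - e^(0.82))/(e^(-0.82) + e^(0.82)) = -0.6751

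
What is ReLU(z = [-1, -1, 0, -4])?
h = [0, 0, 0, 0]

ReLU applied element-wise: max(0,-1)=0, max(0,-1)=0, max(0,0)=0, max(0,-4)=0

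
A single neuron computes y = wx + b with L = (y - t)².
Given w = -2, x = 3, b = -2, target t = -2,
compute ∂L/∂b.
∂L/∂b = -12

y = wx + b = (-2)(3) + -2 = -8
∂L/∂y = 2(y - t) = 2(-8 - -2) = -12
∂y/∂b = 1
∂L/∂b = ∂L/∂y · ∂y/∂b = -12 × 1 = -12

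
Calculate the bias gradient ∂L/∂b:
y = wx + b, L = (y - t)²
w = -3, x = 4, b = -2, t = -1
∂L/∂b = -26

y = wx + b = (-3)(4) + -2 = -14
∂L/∂y = 2(y - t) = 2(-14 - -1) = -26
∂y/∂b = 1
∂L/∂b = ∂L/∂y · ∂y/∂b = -26 × 1 = -26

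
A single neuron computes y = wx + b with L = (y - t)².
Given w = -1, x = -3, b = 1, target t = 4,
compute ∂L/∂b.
∂L/∂b = 0

y = wx + b = (-1)(-3) + 1 = 4
∂L/∂y = 2(y - t) = 2(4 - 4) = 0
∂y/∂b = 1
∂L/∂b = ∂L/∂y · ∂y/∂b = 0 × 1 = 0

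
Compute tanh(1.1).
0.8005

tanh(1.1) = (e^(1.1) - e^(-1.1))/(e^(1.1) + e^(-1.1)) = 0.8005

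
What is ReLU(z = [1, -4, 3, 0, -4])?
h = [1, 0, 3, 0, 0]

ReLU applied element-wise: max(0,1)=1, max(0,-4)=0, max(0,3)=3, max(0,0)=0, max(0,-4)=0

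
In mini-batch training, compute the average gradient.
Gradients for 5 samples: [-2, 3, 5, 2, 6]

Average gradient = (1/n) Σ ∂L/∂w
Average gradient = 2.8

Average = (1/5)(-2 + 3 + 5 + 2 + 6) = 14/5 = 2.8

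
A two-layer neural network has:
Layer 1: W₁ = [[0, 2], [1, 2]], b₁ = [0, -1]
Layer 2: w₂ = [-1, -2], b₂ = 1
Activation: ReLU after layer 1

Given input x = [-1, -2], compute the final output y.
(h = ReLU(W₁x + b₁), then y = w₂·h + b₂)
y = 1

Layer 1 pre-activation: z₁ = [-4, -6]
After ReLU: h = [0, 0]
Layer 2 output: y = -1×0 + -2×0 + 1 = 1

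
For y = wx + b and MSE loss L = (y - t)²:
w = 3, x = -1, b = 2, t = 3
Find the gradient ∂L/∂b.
∂L/∂b = -8

y = wx + b = (3)(-1) + 2 = -1
∂L/∂y = 2(y - t) = 2(-1 - 3) = -8
∂y/∂b = 1
∂L/∂b = ∂L/∂y · ∂y/∂b = -8 × 1 = -8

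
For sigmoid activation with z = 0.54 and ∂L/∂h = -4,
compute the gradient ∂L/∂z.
∂L/∂z = -0.9305

σ(0.54) = 0.6318
σ'(0.54) = σ(0.54)(1 - σ(0.54)) = 0.6318 × 0.3682 = 0.2326
∂L/∂z = ∂L/∂h · σ'(z) = -4 × 0.2326 = -0.9305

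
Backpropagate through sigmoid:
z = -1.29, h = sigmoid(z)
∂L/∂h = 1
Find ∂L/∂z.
∂L/∂z = 0.1693

σ(-1.29) = 0.2159
σ'(-1.29) = σ(-1.29)(1 - σ(-1.29)) = 0.2159 × 0.7841 = 0.1693
∂L/∂z = ∂L/∂h · σ'(z) = 1 × 0.1693 = 0.1693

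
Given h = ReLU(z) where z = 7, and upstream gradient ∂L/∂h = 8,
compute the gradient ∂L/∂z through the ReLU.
∂L/∂z = 8

h = ReLU(7) = 7
Since z > 0: ∂h/∂z = 1
∂L/∂z = ∂L/∂h · ∂h/∂z = 8 × 1 = 8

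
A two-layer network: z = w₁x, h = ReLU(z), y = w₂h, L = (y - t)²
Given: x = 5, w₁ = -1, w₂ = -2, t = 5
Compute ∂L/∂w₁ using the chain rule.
∂L/∂w₁ = 0

Forward pass:
z = w₁x = -1×5 = -5
h = ReLU(-5) = 0
y = w₂h = -2×0 = 0

Backward pass:
∂L/∂y = 2(y - t) = 2(0 - 5) = -10
∂y/∂h = w₂ = -2
∂h/∂z = 0 (ReLU derivative)
∂z/∂w₁ = x = 5

∂L/∂w₁ = -10 × -2 × 0 × 5 = 0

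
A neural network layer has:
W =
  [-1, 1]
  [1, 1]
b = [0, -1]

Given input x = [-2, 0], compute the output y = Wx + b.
y = [2, -3]

Wx = [-1×-2 + 1×0, 1×-2 + 1×0]
   = [2, -2]
y = Wx + b = [2 + 0, -2 + -1] = [2, -3]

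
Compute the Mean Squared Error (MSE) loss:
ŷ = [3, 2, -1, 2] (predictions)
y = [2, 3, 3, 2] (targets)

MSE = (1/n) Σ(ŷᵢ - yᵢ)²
MSE = 4.5

MSE = (1/4)((3-2)² + (2-3)² + (-1-3)² + (2-2)²) = (1/4)(1 + 1 + 16 + 0) = 4.5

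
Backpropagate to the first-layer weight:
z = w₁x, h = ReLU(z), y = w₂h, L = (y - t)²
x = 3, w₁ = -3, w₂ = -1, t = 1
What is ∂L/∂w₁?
∂L/∂w₁ = 0

Forward pass:
z = w₁x = -3×3 = -9
h = ReLU(-9) = 0
y = w₂h = -1×0 = 0

Backward pass:
∂L/∂y = 2(y - t) = 2(0 - 1) = -2
∂y/∂h = w₂ = -1
∂h/∂z = 0 (ReLU derivative)
∂z/∂w₁ = x = 3

∂L/∂w₁ = -2 × -1 × 0 × 3 = 0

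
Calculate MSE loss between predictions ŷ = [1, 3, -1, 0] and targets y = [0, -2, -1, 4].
MSE = 10.5

MSE = (1/4)((1-0)² + (3--2)² + (-1--1)² + (0-4)²) = (1/4)(1 + 25 + 0 + 16) = 10.5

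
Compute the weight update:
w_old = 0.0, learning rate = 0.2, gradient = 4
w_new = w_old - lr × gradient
w_new = -0.8

w_new = w - η·∂L/∂w = 0.0 - 0.2×(4) = 0.0 - (0.8) = -0.8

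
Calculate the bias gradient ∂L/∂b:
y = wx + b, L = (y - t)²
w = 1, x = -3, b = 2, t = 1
∂L/∂b = -4

y = wx + b = (1)(-3) + 2 = -1
∂L/∂y = 2(y - t) = 2(-1 - 1) = -4
∂y/∂b = 1
∂L/∂b = ∂L/∂y · ∂y/∂b = -4 × 1 = -4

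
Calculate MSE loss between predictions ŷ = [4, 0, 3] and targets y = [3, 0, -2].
MSE = 8.667

MSE = (1/3)((4-3)² + (0-0)² + (3--2)²) = (1/3)(1 + 0 + 25) = 8.667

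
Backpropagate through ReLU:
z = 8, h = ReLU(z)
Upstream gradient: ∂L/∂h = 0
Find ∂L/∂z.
∂L/∂z = 0

h = ReLU(8) = 8
Since z > 0: ∂h/∂z = 1
∂L/∂z = ∂L/∂h · ∂h/∂z = 0 × 1 = 0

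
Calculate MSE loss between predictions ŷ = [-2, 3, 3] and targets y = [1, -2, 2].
MSE = 11.67

MSE = (1/3)((-2-1)² + (3--2)² + (3-2)²) = (1/3)(9 + 25 + 1) = 11.67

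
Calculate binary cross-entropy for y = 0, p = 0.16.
L = 0.1744

L = -0·log(0.16) - 1·log(0.84) = -log(0.84) = 0.1744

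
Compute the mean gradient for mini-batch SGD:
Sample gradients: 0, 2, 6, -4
Average gradient = 1

Average = (1/4)(0 + 2 + 6 + -4) = 4/4 = 1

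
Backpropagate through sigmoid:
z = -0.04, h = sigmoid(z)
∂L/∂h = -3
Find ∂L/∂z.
∂L/∂z = -0.7497

σ(-0.04) = 0.49
σ'(-0.04) = σ(-0.04)(1 - σ(-0.04)) = 0.49 × 0.51 = 0.2499
∂L/∂z = ∂L/∂h · σ'(z) = -3 × 0.2499 = -0.7497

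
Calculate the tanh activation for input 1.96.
0.9611

tanh(1.96) = (e^(1.96) - e^(-1.96))/(e^(1.96) + e^(-1.96)) = 0.9611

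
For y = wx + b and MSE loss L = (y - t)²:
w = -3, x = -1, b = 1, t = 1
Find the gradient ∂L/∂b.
∂L/∂b = 6

y = wx + b = (-3)(-1) + 1 = 4
∂L/∂y = 2(y - t) = 2(4 - 1) = 6
∂y/∂b = 1
∂L/∂b = ∂L/∂y · ∂y/∂b = 6 × 1 = 6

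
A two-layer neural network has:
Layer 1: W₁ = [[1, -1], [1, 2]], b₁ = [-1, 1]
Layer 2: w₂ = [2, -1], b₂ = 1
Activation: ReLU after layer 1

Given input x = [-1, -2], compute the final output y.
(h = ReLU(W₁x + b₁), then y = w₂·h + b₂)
y = 1

Layer 1 pre-activation: z₁ = [0, -4]
After ReLU: h = [0, 0]
Layer 2 output: y = 2×0 + -1×0 + 1 = 1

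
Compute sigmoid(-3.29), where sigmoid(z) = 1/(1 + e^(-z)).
0.03592

sigmoid(-3.29) = 1/(1 + e^(3.29)) = 1/(1 + 26.84) = 0.03592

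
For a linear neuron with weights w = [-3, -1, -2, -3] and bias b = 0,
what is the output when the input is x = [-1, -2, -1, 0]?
y = 7

y = (-3)(-1) + (-1)(-2) + (-2)(-1) + (-3)(0) + 0 = 7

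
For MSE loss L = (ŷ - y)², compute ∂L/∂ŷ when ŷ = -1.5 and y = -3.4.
∂L/∂ŷ = 3.8

∂L/∂ŷ = 2(ŷ - y) = 2(-1.5 - -3.4) = 2(1.9) = 3.8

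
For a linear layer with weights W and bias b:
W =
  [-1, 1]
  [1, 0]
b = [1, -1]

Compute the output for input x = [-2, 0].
y = [3, -3]

Wx = [-1×-2 + 1×0, 1×-2 + 0×0]
   = [2, -2]
y = Wx + b = [2 + 1, -2 + -1] = [3, -3]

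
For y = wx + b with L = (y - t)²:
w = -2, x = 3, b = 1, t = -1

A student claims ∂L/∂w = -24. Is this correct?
Correct

y = (-2)(3) + 1 = -5
∂L/∂y = 2(y - t) = 2(-5 - -1) = -8
∂y/∂w = x = 3
∂L/∂w = -8 × 3 = -24

Claimed value: -24
Correct: The correct gradient is -24.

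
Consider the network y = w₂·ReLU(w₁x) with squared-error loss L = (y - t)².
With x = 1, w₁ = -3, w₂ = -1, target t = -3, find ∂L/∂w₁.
∂L/∂w₁ = 0

Forward pass:
z = w₁x = -3×1 = -3
h = ReLU(-3) = 0
y = w₂h = -1×0 = 0

Backward pass:
∂L/∂y = 2(y - t) = 2(0 - -3) = 6
∂y/∂h = w₂ = -1
∂h/∂z = 0 (ReLU derivative)
∂z/∂w₁ = x = 1

∂L/∂w₁ = 6 × -1 × 0 × 1 = 0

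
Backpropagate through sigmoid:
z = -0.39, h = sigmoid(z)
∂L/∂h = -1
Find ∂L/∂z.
∂L/∂z = -0.2407

σ(-0.39) = 0.4037
σ'(-0.39) = σ(-0.39)(1 - σ(-0.39)) = 0.4037 × 0.5963 = 0.2407
∂L/∂z = ∂L/∂h · σ'(z) = -1 × 0.2407 = -0.2407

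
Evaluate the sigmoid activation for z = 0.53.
0.6295

sigmoid(0.53) = 1/(1 + e^(-0.53)) = 1/(1 + 0.5886) = 0.6295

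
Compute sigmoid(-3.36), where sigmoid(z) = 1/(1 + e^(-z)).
0.03357

sigmoid(-3.36) = 1/(1 + e^(3.36)) = 1/(1 + 28.79) = 0.03357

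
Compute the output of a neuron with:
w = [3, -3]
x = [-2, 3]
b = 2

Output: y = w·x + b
y = -13

y = (3)(-2) + (-3)(3) + 2 = -13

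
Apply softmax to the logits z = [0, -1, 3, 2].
p = [0.0347, 0.0128, 0.6964, 0.2562]

exp(z) = [1, 0.3679, 20.09, 7.389]
Sum = 28.84
p = [0.0347, 0.0128, 0.6964, 0.2562]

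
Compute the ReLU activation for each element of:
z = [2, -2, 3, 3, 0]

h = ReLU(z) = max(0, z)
h = [2, 0, 3, 3, 0]

ReLU applied element-wise: max(0,2)=2, max(0,-2)=0, max(0,3)=3, max(0,3)=3, max(0,0)=0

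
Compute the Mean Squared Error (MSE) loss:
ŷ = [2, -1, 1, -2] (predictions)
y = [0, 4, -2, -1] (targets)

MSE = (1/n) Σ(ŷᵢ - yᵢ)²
MSE = 9.75

MSE = (1/4)((2-0)² + (-1-4)² + (1--2)² + (-2--1)²) = (1/4)(4 + 25 + 9 + 1) = 9.75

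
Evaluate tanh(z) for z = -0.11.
-0.1096

tanh(-0.11) = (e^(-0.11) - e^(0.11))/(e^(-0.11) + e^(0.11)) = -0.1096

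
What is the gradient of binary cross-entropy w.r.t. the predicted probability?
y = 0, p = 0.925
∂L/∂p = 13.33

∂L/∂p = -y/p + (1-y)/(1-p) = 0 + 1/0.075 = 13.33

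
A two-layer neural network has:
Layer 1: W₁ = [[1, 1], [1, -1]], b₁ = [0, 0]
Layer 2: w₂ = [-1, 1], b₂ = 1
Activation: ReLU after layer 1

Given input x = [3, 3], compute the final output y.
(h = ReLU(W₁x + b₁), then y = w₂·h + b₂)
y = -5

Layer 1 pre-activation: z₁ = [6, 0]
After ReLU: h = [6, 0]
Layer 2 output: y = -1×6 + 1×0 + 1 = -5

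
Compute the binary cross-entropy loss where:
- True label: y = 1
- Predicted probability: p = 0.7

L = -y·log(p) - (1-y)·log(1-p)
L = 0.3567

L = -1·log(0.7) - 0·log(0.3) = -log(0.7) = 0.3567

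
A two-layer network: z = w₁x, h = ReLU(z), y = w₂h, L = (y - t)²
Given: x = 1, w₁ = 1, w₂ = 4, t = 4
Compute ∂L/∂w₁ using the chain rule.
∂L/∂w₁ = 0

Forward pass:
z = w₁x = 1×1 = 1
h = ReLU(1) = 1
y = w₂h = 4×1 = 4

Backward pass:
∂L/∂y = 2(y - t) = 2(4 - 4) = 0
∂y/∂h = w₂ = 4
∂h/∂z = 1 (ReLU derivative)
∂z/∂w₁ = x = 1

∂L/∂w₁ = 0 × 4 × 1 × 1 = 0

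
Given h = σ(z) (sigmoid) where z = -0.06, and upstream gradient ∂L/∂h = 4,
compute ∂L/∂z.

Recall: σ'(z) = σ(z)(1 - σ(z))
∂L/∂z = 0.9991

σ(-0.06) = 0.485
σ'(-0.06) = σ(-0.06)(1 - σ(-0.06)) = 0.485 × 0.515 = 0.2498
∂L/∂z = ∂L/∂h · σ'(z) = 4 × 0.2498 = 0.9991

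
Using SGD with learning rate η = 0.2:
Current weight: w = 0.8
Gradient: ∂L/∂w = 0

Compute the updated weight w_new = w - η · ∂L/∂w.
w_new = 0.8

w_new = w - η·∂L/∂w = 0.8 - 0.2×(0) = 0.8 - (0) = 0.8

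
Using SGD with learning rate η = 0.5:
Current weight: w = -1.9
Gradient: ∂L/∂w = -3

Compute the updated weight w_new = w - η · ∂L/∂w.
w_new = -0.4

w_new = w - η·∂L/∂w = -1.9 - 0.5×(-3) = -1.9 - (-1.5) = -0.4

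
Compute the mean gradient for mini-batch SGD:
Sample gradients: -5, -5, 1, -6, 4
Average gradient = -2.2

Average = (1/5)(-5 + -5 + 1 + -6 + 4) = -11/5 = -2.2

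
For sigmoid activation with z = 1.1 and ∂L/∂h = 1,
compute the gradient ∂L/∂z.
∂L/∂z = 0.1874

σ(1.1) = 0.7503
σ'(1.1) = σ(1.1)(1 - σ(1.1)) = 0.7503 × 0.2497 = 0.1874
∂L/∂z = ∂L/∂h · σ'(z) = 1 × 0.1874 = 0.1874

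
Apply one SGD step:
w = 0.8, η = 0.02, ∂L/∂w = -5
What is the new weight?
w_new = 0.9

w_new = w - η·∂L/∂w = 0.8 - 0.02×(-5) = 0.8 - (-0.1) = 0.9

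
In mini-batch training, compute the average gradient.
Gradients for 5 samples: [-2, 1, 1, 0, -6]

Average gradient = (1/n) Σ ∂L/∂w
Average gradient = -1.2

Average = (1/5)(-2 + 1 + 1 + 0 + -6) = -6/5 = -1.2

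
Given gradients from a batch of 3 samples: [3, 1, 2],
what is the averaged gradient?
Average gradient = 2

Average = (1/3)(3 + 1 + 2) = 6/3 = 2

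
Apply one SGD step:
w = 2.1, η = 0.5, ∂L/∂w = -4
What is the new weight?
w_new = 4.1

w_new = w - η·∂L/∂w = 2.1 - 0.5×(-4) = 2.1 - (-2) = 4.1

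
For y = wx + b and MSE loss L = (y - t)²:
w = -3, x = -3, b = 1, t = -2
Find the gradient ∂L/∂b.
∂L/∂b = 24

y = wx + b = (-3)(-3) + 1 = 10
∂L/∂y = 2(y - t) = 2(10 - -2) = 24
∂y/∂b = 1
∂L/∂b = ∂L/∂y · ∂y/∂b = 24 × 1 = 24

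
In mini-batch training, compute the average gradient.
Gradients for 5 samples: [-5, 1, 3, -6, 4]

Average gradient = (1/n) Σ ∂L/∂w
Average gradient = -0.6

Average = (1/5)(-5 + 1 + 3 + -6 + 4) = -3/5 = -0.6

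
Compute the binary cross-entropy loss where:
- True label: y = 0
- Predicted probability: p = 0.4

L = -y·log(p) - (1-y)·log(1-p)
L = 0.5108

L = -0·log(0.4) - 1·log(0.6) = -log(0.6) = 0.5108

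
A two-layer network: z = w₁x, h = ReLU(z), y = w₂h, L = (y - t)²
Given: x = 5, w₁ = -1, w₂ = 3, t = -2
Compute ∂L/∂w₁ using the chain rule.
∂L/∂w₁ = 0

Forward pass:
z = w₁x = -1×5 = -5
h = ReLU(-5) = 0
y = w₂h = 3×0 = 0

Backward pass:
∂L/∂y = 2(y - t) = 2(0 - -2) = 4
∂y/∂h = w₂ = 3
∂h/∂z = 0 (ReLU derivative)
∂z/∂w₁ = x = 5

∂L/∂w₁ = 4 × 3 × 0 × 5 = 0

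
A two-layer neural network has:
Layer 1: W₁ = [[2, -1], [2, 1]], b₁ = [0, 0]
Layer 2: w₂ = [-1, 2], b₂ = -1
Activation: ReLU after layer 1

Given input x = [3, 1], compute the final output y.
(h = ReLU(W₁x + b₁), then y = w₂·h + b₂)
y = 8

Layer 1 pre-activation: z₁ = [5, 7]
After ReLU: h = [5, 7]
Layer 2 output: y = -1×5 + 2×7 + -1 = 8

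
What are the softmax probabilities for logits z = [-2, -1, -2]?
p = [0.2119, 0.5761, 0.2119]

exp(z) = [0.1353, 0.3679, 0.1353]
Sum = 0.6386
p = [0.2119, 0.5761, 0.2119]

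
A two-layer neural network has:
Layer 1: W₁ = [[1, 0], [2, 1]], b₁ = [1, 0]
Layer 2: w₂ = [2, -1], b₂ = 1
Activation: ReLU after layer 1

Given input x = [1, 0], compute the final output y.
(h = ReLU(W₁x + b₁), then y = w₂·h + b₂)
y = 3

Layer 1 pre-activation: z₁ = [2, 2]
After ReLU: h = [2, 2]
Layer 2 output: y = 2×2 + -1×2 + 1 = 3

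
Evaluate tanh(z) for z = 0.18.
0.1781

tanh(0.18) = (e^(0.18) - e^(-0.18))/(e^(0.18) + e^(-0.18)) = 0.1781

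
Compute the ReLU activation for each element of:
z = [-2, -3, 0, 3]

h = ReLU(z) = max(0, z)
h = [0, 0, 0, 3]

ReLU applied element-wise: max(0,-2)=0, max(0,-3)=0, max(0,0)=0, max(0,3)=3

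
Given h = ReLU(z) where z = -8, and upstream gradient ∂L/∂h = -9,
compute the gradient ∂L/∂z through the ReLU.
∂L/∂z = 0

h = ReLU(-8) = 0
Since z < 0: ∂h/∂z = 0
∂L/∂z = ∂L/∂h · ∂h/∂z = -9 × 0 = 0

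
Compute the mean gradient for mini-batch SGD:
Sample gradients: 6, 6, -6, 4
Average gradient = 2.5

Average = (1/4)(6 + 6 + -6 + 4) = 10/4 = 2.5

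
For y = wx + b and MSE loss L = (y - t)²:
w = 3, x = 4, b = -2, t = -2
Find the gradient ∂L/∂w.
∂L/∂w = 96

y = wx + b = (3)(4) + -2 = 10
∂L/∂y = 2(y - t) = 2(10 - -2) = 24
∂y/∂w = x = 4
∂L/∂w = ∂L/∂y · ∂y/∂w = 24 × 4 = 96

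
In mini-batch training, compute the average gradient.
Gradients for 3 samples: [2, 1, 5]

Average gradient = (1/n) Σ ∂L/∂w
Average gradient = 2.667

Average = (1/3)(2 + 1 + 5) = 8/3 = 2.667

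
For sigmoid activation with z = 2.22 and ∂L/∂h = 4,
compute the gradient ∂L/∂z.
∂L/∂z = 0.3535

σ(2.22) = 0.902
σ'(2.22) = σ(2.22)(1 - σ(2.22)) = 0.902 × 0.09797 = 0.08837
∂L/∂z = ∂L/∂h · σ'(z) = 4 × 0.08837 = 0.3535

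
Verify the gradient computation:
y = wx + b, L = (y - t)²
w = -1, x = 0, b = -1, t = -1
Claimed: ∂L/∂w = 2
Incorrect

y = (-1)(0) + -1 = -1
∂L/∂y = 2(y - t) = 2(-1 - -1) = 0
∂y/∂w = x = 0
∂L/∂w = 0 × 0 = 0

Claimed value: 2
Incorrect: The correct gradient is 0.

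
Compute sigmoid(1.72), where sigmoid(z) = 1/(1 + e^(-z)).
0.8481

sigmoid(1.72) = 1/(1 + e^(-1.72)) = 1/(1 + 0.1791) = 0.8481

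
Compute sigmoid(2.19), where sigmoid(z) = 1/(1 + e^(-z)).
0.8993

sigmoid(2.19) = 1/(1 + e^(-2.19)) = 1/(1 + 0.1119) = 0.8993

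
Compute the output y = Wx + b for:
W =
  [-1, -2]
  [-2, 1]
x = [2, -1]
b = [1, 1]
y = [1, -4]

Wx = [-1×2 + -2×-1, -2×2 + 1×-1]
   = [0, -5]
y = Wx + b = [0 + 1, -5 + 1] = [1, -4]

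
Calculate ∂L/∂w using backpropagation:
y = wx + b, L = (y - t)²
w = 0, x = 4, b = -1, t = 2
∂L/∂w = -24

y = wx + b = (0)(4) + -1 = -1
∂L/∂y = 2(y - t) = 2(-1 - 2) = -6
∂y/∂w = x = 4
∂L/∂w = ∂L/∂y · ∂y/∂w = -6 × 4 = -24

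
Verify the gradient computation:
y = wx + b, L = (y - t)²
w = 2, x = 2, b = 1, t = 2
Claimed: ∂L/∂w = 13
Incorrect

y = (2)(2) + 1 = 5
∂L/∂y = 2(y - t) = 2(5 - 2) = 6
∂y/∂w = x = 2
∂L/∂w = 6 × 2 = 12

Claimed value: 13
Incorrect: The correct gradient is 12.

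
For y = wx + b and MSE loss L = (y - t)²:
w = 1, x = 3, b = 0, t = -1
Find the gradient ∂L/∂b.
∂L/∂b = 8

y = wx + b = (1)(3) + 0 = 3
∂L/∂y = 2(y - t) = 2(3 - -1) = 8
∂y/∂b = 1
∂L/∂b = ∂L/∂y · ∂y/∂b = 8 × 1 = 8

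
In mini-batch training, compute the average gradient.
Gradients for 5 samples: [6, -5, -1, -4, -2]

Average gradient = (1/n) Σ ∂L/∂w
Average gradient = -1.2

Average = (1/5)(6 + -5 + -1 + -4 + -2) = -6/5 = -1.2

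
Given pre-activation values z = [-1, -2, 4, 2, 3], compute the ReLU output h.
h = [0, 0, 4, 2, 3]

ReLU applied element-wise: max(0,-1)=0, max(0,-2)=0, max(0,4)=4, max(0,2)=2, max(0,3)=3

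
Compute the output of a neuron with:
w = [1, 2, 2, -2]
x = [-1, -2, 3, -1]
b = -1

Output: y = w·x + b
y = 2

y = (1)(-1) + (2)(-2) + (2)(3) + (-2)(-1) + -1 = 2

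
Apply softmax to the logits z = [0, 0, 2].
p = [0.1065, 0.1065, 0.787]

exp(z) = [1, 1, 7.389]
Sum = 9.389
p = [0.1065, 0.1065, 0.787]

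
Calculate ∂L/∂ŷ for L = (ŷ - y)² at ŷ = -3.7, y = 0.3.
∂L/∂ŷ = -8.0

∂L/∂ŷ = 2(ŷ - y) = 2(-3.7 - 0.3) = 2(-4.0) = -8.0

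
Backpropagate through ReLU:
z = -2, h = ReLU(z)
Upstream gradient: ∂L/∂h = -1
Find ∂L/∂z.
∂L/∂z = 0

h = ReLU(-2) = 0
Since z < 0: ∂h/∂z = 0
∂L/∂z = ∂L/∂h · ∂h/∂z = -1 × 0 = 0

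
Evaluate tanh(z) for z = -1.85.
-0.9517

tanh(-1.85) = (e^(-1.85) - e^(1.85))/(e^(-1.85) + e^(1.85)) = -0.9517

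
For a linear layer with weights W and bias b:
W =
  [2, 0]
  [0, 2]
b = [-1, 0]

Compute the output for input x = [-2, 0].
y = [-5, 0]

Wx = [2×-2 + 0×0, 0×-2 + 2×0]
   = [-4, 0]
y = Wx + b = [-4 + -1, 0 + 0] = [-5, 0]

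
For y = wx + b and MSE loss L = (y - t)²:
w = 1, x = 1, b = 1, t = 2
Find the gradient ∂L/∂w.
∂L/∂w = 0

y = wx + b = (1)(1) + 1 = 2
∂L/∂y = 2(y - t) = 2(2 - 2) = 0
∂y/∂w = x = 1
∂L/∂w = ∂L/∂y · ∂y/∂w = 0 × 1 = 0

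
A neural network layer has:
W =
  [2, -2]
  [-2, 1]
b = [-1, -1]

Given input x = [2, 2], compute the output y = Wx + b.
y = [-1, -3]

Wx = [2×2 + -2×2, -2×2 + 1×2]
   = [0, -2]
y = Wx + b = [0 + -1, -2 + -1] = [-1, -3]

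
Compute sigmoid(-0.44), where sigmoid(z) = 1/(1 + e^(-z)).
0.3917

sigmoid(-0.44) = 1/(1 + e^(0.44)) = 1/(1 + 1.553) = 0.3917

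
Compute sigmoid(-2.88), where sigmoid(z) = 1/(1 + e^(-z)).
0.05315

sigmoid(-2.88) = 1/(1 + e^(2.88)) = 1/(1 + 17.81) = 0.05315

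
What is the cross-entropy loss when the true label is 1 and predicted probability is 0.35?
L = 1.05

L = -1·log(0.35) - 0·log(0.65) = -log(0.35) = 1.05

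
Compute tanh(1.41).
0.8875

tanh(1.41) = (e^(1.41) - e^(-1.41))/(e^(1.41) + e^(-1.41)) = 0.8875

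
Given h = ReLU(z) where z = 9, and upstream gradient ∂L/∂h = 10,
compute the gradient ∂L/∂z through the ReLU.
∂L/∂z = 10

h = ReLU(9) = 9
Since z > 0: ∂h/∂z = 1
∂L/∂z = ∂L/∂h · ∂h/∂z = 10 × 1 = 10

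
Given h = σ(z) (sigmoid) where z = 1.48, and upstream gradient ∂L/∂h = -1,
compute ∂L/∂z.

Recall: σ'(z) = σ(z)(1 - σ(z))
∂L/∂z = -0.151

σ(1.48) = 0.8146
σ'(1.48) = σ(1.48)(1 - σ(1.48)) = 0.8146 × 0.1854 = 0.151
∂L/∂z = ∂L/∂h · σ'(z) = -1 × 0.151 = -0.151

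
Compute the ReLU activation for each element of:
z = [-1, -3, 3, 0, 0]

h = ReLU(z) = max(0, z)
h = [0, 0, 3, 0, 0]

ReLU applied element-wise: max(0,-1)=0, max(0,-3)=0, max(0,3)=3, max(0,0)=0, max(0,0)=0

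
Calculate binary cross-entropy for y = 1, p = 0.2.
L = 1.609

L = -1·log(0.2) - 0·log(0.8) = -log(0.2) = 1.609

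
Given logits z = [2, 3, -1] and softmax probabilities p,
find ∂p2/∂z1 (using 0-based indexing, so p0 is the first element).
∂p2/∂z1 = -0.009532

p = softmax(z) = [0.2654, 0.7214, 0.01321]
p2 = 0.01321, p1 = 0.7214

∂p2/∂z1 = -p2 × p1 = -0.01321 × 0.7214 = -0.009532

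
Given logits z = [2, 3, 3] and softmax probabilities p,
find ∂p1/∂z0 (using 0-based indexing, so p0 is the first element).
∂p1/∂z0 = -0.06561

p = softmax(z) = [0.1554, 0.4223, 0.4223]
p1 = 0.4223, p0 = 0.1554

∂p1/∂z0 = -p1 × p0 = -0.4223 × 0.1554 = -0.06561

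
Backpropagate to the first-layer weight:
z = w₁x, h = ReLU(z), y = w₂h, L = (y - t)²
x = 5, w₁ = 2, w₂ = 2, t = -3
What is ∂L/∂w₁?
∂L/∂w₁ = 460

Forward pass:
z = w₁x = 2×5 = 10
h = ReLU(10) = 10
y = w₂h = 2×10 = 20

Backward pass:
∂L/∂y = 2(y - t) = 2(20 - -3) = 46
∂y/∂h = w₂ = 2
∂h/∂z = 1 (ReLU derivative)
∂z/∂w₁ = x = 5

∂L/∂w₁ = 46 × 2 × 1 × 5 = 460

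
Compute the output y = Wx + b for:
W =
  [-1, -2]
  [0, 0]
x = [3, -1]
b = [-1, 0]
y = [-2, 0]

Wx = [-1×3 + -2×-1, 0×3 + 0×-1]
   = [-1, 0]
y = Wx + b = [-1 + -1, 0 + 0] = [-2, 0]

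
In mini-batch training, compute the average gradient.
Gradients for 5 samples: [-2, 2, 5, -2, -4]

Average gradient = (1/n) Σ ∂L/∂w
Average gradient = -0.2

Average = (1/5)(-2 + 2 + 5 + -2 + -4) = -1/5 = -0.2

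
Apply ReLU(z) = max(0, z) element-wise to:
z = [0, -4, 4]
h = [0, 0, 4]

ReLU applied element-wise: max(0,0)=0, max(0,-4)=0, max(0,4)=4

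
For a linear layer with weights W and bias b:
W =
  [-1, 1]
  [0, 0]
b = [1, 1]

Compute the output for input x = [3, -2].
y = [-4, 1]

Wx = [-1×3 + 1×-2, 0×3 + 0×-2]
   = [-5, 0]
y = Wx + b = [-5 + 1, 0 + 1] = [-4, 1]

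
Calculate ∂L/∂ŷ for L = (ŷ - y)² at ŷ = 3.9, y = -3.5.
∂L/∂ŷ = 14.8

∂L/∂ŷ = 2(ŷ - y) = 2(3.9 - -3.5) = 2(7.4) = 14.8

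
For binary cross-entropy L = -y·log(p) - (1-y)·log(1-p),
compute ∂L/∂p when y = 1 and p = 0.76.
∂L/∂p = -1.316

∂L/∂p = -y/p + (1-y)/(1-p) = -1/0.76 + 0 = -1.316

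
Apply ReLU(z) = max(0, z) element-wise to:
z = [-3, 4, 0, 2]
h = [0, 4, 0, 2]

ReLU applied element-wise: max(0,-3)=0, max(0,4)=4, max(0,0)=0, max(0,2)=2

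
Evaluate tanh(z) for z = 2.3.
0.9801

tanh(2.3) = (e^(2.3) - e^(-2.3))/(e^(2.3) + e^(-2.3)) = 0.9801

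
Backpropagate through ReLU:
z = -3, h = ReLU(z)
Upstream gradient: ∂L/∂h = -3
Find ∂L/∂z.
∂L/∂z = 0

h = ReLU(-3) = 0
Since z < 0: ∂h/∂z = 0
∂L/∂z = ∂L/∂h · ∂h/∂z = -3 × 0 = 0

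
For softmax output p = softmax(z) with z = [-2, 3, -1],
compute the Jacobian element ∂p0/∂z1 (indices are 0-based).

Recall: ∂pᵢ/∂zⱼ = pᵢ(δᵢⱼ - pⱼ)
∂p0/∂z1 = -0.006413

p = softmax(z) = [0.006573, 0.9756, 0.01787]
p0 = 0.006573, p1 = 0.9756

∂p0/∂z1 = -p0 × p1 = -0.006573 × 0.9756 = -0.006413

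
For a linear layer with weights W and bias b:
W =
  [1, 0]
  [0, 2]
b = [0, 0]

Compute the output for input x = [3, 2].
y = [3, 4]

Wx = [1×3 + 0×2, 0×3 + 2×2]
   = [3, 4]
y = Wx + b = [3 + 0, 4 + 0] = [3, 4]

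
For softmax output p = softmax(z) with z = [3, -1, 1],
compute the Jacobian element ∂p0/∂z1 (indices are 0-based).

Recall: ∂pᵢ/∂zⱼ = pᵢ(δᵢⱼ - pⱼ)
∂p0/∂z1 = -0.01376

p = softmax(z) = [0.8668, 0.01588, 0.1173]
p0 = 0.8668, p1 = 0.01588

∂p0/∂z1 = -p0 × p1 = -0.8668 × 0.01588 = -0.01376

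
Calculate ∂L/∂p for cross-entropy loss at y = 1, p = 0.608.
∂L/∂p = -1.645

∂L/∂p = -y/p + (1-y)/(1-p) = -1/0.608 + 0 = -1.645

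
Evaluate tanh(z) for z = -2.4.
-0.9837

tanh(-2.4) = (e^(-2.4) - e^(2.4))/(e^(-2.4) + e^(2.4)) = -0.9837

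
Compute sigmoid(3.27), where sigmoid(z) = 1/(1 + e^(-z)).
0.9634

sigmoid(3.27) = 1/(1 + e^(-3.27)) = 1/(1 + 0.03801) = 0.9634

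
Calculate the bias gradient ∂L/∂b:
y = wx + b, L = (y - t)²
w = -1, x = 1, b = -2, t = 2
∂L/∂b = -10

y = wx + b = (-1)(1) + -2 = -3
∂L/∂y = 2(y - t) = 2(-3 - 2) = -10
∂y/∂b = 1
∂L/∂b = ∂L/∂y · ∂y/∂b = -10 × 1 = -10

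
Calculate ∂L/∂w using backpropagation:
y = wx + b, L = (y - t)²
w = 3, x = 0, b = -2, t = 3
∂L/∂w = 0

y = wx + b = (3)(0) + -2 = -2
∂L/∂y = 2(y - t) = 2(-2 - 3) = -10
∂y/∂w = x = 0
∂L/∂w = ∂L/∂y · ∂y/∂w = -10 × 0 = 0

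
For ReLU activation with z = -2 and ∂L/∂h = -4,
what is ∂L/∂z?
∂L/∂z = 0

h = ReLU(-2) = 0
Since z < 0: ∂h/∂z = 0
∂L/∂z = ∂L/∂h · ∂h/∂z = -4 × 0 = 0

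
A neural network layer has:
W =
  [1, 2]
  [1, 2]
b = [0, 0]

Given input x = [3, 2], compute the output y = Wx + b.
y = [7, 7]

Wx = [1×3 + 2×2, 1×3 + 2×2]
   = [7, 7]
y = Wx + b = [7 + 0, 7 + 0] = [7, 7]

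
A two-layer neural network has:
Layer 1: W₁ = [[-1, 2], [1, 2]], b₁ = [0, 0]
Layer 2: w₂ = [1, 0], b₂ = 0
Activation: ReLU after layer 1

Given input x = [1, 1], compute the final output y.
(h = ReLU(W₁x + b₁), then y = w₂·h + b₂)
y = 1

Layer 1 pre-activation: z₁ = [1, 3]
After ReLU: h = [1, 3]
Layer 2 output: y = 1×1 + 0×3 + 0 = 1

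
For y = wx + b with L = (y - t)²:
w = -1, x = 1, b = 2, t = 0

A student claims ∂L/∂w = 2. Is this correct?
Correct

y = (-1)(1) + 2 = 1
∂L/∂y = 2(y - t) = 2(1 - 0) = 2
∂y/∂w = x = 1
∂L/∂w = 2 × 1 = 2

Claimed value: 2
Correct: The correct gradient is 2.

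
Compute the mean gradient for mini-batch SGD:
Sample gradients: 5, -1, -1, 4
Average gradient = 1.75

Average = (1/4)(5 + -1 + -1 + 4) = 7/4 = 1.75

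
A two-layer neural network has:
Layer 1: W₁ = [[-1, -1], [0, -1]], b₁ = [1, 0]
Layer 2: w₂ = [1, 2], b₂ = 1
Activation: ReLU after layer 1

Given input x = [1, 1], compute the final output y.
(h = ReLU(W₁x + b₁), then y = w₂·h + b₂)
y = 1

Layer 1 pre-activation: z₁ = [-1, -1]
After ReLU: h = [0, 0]
Layer 2 output: y = 1×0 + 2×0 + 1 = 1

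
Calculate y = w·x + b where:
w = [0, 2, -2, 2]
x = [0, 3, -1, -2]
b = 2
y = 6

y = (0)(0) + (2)(3) + (-2)(-1) + (2)(-2) + 2 = 6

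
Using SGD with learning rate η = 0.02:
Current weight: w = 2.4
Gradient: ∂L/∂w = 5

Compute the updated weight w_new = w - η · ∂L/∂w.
w_new = 2.3

w_new = w - η·∂L/∂w = 2.4 - 0.02×(5) = 2.4 - (0.1) = 2.3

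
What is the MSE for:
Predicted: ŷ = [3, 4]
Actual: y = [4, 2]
MSE = 2.5

MSE = (1/2)((3-4)² + (4-2)²) = (1/2)(1 + 4) = 2.5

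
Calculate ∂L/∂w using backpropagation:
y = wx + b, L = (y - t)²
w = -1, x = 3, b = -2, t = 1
∂L/∂w = -36

y = wx + b = (-1)(3) + -2 = -5
∂L/∂y = 2(y - t) = 2(-5 - 1) = -12
∂y/∂w = x = 3
∂L/∂w = ∂L/∂y · ∂y/∂w = -12 × 3 = -36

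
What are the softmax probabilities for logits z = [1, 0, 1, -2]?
p = [0.4136, 0.1522, 0.4136, 0.0206]

exp(z) = [2.718, 1, 2.718, 0.1353]
Sum = 6.572
p = [0.4136, 0.1522, 0.4136, 0.0206]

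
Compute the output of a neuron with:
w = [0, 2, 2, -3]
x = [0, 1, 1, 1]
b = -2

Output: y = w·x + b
y = -1

y = (0)(0) + (2)(1) + (2)(1) + (-3)(1) + -2 = -1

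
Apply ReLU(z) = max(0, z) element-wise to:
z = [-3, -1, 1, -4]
h = [0, 0, 1, 0]

ReLU applied element-wise: max(0,-3)=0, max(0,-1)=0, max(0,1)=1, max(0,-4)=0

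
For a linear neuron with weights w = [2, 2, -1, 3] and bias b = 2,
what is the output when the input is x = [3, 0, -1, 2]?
y = 15

y = (2)(3) + (2)(0) + (-1)(-1) + (3)(2) + 2 = 15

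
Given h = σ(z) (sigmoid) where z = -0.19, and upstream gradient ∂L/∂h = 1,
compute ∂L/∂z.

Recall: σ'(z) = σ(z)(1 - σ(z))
∂L/∂z = 0.2478

σ(-0.19) = 0.4526
σ'(-0.19) = σ(-0.19)(1 - σ(-0.19)) = 0.4526 × 0.5474 = 0.2478
∂L/∂z = ∂L/∂h · σ'(z) = 1 × 0.2478 = 0.2478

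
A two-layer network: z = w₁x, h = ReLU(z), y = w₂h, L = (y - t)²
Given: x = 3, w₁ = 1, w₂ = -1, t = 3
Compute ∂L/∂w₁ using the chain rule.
∂L/∂w₁ = 36

Forward pass:
z = w₁x = 1×3 = 3
h = ReLU(3) = 3
y = w₂h = -1×3 = -3

Backward pass:
∂L/∂y = 2(y - t) = 2(-3 - 3) = -12
∂y/∂h = w₂ = -1
∂h/∂z = 1 (ReLU derivative)
∂z/∂w₁ = x = 3

∂L/∂w₁ = -12 × -1 × 1 × 3 = 36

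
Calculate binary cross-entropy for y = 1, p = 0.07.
L = 2.659

L = -1·log(0.07) - 0·log(0.93) = -log(0.07) = 2.659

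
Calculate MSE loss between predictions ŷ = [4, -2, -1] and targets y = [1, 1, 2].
MSE = 9

MSE = (1/3)((4-1)² + (-2-1)² + (-1-2)²) = (1/3)(9 + 9 + 9) = 9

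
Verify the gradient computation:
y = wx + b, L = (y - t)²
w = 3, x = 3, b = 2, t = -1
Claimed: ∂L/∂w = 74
Incorrect

y = (3)(3) + 2 = 11
∂L/∂y = 2(y - t) = 2(11 - -1) = 24
∂y/∂w = x = 3
∂L/∂w = 24 × 3 = 72

Claimed value: 74
Incorrect: The correct gradient is 72.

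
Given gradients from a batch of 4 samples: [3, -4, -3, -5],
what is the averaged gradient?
Average gradient = -2.25

Average = (1/4)(3 + -4 + -3 + -5) = -9/4 = -2.25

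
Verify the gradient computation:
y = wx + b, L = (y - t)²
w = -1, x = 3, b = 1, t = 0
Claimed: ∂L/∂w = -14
Incorrect

y = (-1)(3) + 1 = -2
∂L/∂y = 2(y - t) = 2(-2 - 0) = -4
∂y/∂w = x = 3
∂L/∂w = -4 × 3 = -12

Claimed value: -14
Incorrect: The correct gradient is -12.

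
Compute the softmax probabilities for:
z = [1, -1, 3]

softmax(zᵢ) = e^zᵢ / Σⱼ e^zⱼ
p = [0.1173, 0.0159, 0.8668]

exp(z) = [2.718, 0.3679, 20.09]
Sum = 23.17
p = [0.1173, 0.0159, 0.8668]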